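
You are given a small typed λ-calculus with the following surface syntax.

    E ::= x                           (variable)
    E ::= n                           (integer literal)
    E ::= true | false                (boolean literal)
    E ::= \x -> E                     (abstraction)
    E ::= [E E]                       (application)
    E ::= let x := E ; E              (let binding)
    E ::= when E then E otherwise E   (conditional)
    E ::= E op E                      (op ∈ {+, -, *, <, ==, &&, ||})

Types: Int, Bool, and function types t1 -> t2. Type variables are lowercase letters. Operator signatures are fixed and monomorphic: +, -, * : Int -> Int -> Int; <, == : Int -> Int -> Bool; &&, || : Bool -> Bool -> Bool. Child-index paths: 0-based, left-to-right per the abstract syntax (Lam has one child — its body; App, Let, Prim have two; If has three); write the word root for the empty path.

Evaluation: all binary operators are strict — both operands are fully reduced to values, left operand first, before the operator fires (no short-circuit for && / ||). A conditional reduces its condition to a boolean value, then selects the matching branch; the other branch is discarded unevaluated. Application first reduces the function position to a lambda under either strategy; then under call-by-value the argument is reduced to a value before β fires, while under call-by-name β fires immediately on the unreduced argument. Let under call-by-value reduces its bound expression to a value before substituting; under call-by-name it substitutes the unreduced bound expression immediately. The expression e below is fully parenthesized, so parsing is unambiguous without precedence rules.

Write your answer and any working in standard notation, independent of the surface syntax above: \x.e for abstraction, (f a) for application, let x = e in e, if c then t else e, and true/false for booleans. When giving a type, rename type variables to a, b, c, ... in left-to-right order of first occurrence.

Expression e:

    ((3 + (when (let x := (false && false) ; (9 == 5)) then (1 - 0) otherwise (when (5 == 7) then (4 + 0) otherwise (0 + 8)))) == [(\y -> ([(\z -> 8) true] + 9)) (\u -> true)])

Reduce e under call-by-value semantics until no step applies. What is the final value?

Working:
step 0: ((3 + (if (let x = (false && false) in (9 == 5)) then (1 - 0) else (if (5 == 7) then (4 + 0) else (0 + 8)))) == ((\y.(((\z.8) true) + 9)) (\u.true)))
step 1: [delta@0.1.0.0] ((3 + (if (let x = false in (9 == 5)) then (1 - 0) else (if (5 == 7) then (4 + 0) else (0 + 8)))) == ((\y.(((\z.8) true) + 9)) (\u.true)))
step 2: [let@0.1.0] ((3 + (if (9 == 5) then (1 - 0) else (if (5 == 7) then (4 + 0) else (0 + 8)))) == ((\y.(((\z.8) true) + 9)) (\u.true)))
step 3: [delta@0.1.0] ((3 + (if false then (1 - 0) else (if (5 == 7) then (4 + 0) else (0 + 8)))) == ((\y.(((\z.8) true) + 9)) (\u.true)))
step 4: [if@0.1] ((3 + (if (5 == 7) then (4 + 0) else (0 + 8))) == ((\y.(((\z.8) true) + 9)) (\u.true)))
step 5: [delta@0.1.0] ((3 + (if false then (4 + 0) else (0 + 8))) == ((\y.(((\z.8) true) + 9)) (\u.true)))
step 6: [if@0.1] ((3 + (0 + 8)) == ((\y.(((\z.8) true) + 9)) (\u.true)))
step 7: [delta@0.1] ((3 + 8) == ((\y.(((\z.8) true) + 9)) (\u.true)))
step 8: [delta@0] (11 == ((\y.(((\z.8) true) + 9)) (\u.true)))
step 9: [beta@1] (11 == (((\z.8) true) + 9))
step 10: [beta@1.0] (11 == (8 + 9))
step 11: [delta@1] (11 == 17)
step 12: [delta@root] false

Answer: false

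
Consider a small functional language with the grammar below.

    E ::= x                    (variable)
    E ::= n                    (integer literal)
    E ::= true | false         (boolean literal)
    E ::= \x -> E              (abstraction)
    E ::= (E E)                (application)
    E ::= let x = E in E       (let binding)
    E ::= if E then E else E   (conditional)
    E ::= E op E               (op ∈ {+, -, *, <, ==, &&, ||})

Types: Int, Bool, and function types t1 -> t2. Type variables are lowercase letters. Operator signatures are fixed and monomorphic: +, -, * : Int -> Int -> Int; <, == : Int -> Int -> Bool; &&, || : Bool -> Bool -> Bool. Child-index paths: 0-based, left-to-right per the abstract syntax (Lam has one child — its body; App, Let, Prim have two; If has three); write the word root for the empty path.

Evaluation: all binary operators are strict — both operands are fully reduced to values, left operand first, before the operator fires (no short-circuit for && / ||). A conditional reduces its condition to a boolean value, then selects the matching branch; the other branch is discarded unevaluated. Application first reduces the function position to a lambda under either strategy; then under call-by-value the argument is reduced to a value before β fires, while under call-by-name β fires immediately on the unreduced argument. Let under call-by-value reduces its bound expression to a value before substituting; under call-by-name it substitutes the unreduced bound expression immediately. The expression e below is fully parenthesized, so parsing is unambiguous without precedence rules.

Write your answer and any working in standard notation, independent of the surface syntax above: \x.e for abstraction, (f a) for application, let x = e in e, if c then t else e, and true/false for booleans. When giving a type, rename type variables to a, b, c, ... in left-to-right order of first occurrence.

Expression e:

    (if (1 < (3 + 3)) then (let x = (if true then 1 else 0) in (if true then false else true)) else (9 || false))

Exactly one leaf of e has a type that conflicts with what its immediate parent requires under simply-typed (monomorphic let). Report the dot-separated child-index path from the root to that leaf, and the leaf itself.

Trace:
  unify Int ~ Int
  unify Int ~ Int
  unify Int ~ Int
  unify Int ~ Int
  unify Bool ~ Bool
  unify Bool ~ Bool
  unify Int ~ Int
let x : Int
  unify Bool ~ Bool
  unify Bool ~ Bool
  unify Int ~ Bool
  FAIL: mismatch Int ~ Bool

Answer: 2.0 : 9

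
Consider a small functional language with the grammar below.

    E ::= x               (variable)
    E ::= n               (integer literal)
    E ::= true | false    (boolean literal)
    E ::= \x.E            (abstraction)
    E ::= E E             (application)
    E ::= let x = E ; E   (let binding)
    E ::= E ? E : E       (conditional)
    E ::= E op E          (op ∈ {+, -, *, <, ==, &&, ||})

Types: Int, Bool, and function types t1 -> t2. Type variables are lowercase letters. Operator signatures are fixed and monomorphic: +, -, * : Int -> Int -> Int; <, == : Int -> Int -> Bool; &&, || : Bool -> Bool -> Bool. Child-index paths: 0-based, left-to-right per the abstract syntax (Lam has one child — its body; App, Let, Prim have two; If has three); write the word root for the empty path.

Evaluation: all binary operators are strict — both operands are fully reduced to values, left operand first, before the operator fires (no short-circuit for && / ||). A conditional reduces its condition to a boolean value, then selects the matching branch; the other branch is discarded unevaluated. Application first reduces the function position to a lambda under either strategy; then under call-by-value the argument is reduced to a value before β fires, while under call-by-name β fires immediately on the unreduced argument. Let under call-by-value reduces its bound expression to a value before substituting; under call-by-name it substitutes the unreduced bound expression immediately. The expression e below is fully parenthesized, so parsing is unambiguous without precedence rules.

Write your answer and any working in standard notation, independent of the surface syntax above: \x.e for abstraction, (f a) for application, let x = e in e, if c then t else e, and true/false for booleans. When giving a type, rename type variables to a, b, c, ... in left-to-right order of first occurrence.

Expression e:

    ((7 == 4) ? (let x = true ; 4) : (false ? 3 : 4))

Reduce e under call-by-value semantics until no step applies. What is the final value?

Answer: 4

Trace:
step 0: (if (7 == 4) then (let x = true in 4) else (if false then 3 else 4))
step 1: [delta@0] (if false then (let x = true in 4) else (if false then 3 else 4))
step 2: [if@root] (if false then 3 else 4)
step 3: [if@root] 4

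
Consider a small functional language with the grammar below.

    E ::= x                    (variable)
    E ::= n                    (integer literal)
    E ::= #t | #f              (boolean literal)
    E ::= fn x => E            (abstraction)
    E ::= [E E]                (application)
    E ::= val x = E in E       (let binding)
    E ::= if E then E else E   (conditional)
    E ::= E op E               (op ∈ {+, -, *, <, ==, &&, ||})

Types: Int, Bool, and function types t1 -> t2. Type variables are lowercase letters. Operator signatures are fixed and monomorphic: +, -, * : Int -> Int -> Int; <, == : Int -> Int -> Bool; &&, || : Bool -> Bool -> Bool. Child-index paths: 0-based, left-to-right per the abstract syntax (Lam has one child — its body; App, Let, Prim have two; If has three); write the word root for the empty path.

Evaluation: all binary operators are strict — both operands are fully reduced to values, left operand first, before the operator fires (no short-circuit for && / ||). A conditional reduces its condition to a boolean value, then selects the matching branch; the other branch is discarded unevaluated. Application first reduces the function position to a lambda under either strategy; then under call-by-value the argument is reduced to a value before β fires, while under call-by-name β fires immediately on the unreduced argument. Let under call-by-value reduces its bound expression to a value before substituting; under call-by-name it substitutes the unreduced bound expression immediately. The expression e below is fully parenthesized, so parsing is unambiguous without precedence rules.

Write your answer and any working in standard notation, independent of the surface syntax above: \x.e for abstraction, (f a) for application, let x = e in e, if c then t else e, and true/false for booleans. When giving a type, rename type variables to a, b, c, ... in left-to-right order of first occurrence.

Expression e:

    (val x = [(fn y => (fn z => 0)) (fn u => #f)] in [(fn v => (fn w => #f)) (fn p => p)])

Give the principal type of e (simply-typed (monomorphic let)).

Answer: a -> Bool

Trace:
\z._ : b -> Int
\y._ : a -> b -> Int
\u._ : c -> Bool
  unify a -> b -> Int ~ (c -> Bool) -> d
  unify a ~ c -> Bool
  unify b -> Int ~ d
_ _ : b -> Int
let x : b -> Int
\w._ : f -> Bool
\v._ : e -> f -> Bool
p : g
\p._ : g -> g
  unify e -> f -> Bool ~ (g -> g) -> h
  unify e ~ g -> g
  unify f -> Bool ~ h
_ _ : f -> Bool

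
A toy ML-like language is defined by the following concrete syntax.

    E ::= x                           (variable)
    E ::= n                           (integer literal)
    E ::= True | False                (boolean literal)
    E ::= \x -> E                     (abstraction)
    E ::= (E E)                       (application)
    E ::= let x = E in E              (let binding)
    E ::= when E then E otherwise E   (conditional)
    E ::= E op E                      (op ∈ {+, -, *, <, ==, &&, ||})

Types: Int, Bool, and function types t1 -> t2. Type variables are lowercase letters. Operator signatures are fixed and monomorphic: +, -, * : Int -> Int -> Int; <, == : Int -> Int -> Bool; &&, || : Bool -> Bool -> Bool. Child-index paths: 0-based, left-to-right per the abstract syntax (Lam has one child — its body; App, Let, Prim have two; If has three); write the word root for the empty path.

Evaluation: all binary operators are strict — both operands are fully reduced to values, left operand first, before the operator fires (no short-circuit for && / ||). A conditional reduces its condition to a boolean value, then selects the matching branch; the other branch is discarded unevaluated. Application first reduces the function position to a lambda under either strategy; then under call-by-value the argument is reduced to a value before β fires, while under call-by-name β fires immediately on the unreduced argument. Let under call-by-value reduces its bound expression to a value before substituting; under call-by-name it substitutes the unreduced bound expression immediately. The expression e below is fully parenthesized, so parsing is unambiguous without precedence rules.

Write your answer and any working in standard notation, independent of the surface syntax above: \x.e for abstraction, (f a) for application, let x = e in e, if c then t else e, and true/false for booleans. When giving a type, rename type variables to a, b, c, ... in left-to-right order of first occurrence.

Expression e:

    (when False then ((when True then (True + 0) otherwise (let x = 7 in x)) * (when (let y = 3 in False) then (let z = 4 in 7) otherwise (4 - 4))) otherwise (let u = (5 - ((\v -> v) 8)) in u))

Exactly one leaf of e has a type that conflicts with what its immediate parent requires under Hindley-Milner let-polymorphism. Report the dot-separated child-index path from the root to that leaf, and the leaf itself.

Answer: 1.0.1.0 : true

Derivation:
  unify Bool ~ Bool
  unify Bool ~ Bool
  unify Bool ~ Int
  FAIL: mismatch Bool ~ Int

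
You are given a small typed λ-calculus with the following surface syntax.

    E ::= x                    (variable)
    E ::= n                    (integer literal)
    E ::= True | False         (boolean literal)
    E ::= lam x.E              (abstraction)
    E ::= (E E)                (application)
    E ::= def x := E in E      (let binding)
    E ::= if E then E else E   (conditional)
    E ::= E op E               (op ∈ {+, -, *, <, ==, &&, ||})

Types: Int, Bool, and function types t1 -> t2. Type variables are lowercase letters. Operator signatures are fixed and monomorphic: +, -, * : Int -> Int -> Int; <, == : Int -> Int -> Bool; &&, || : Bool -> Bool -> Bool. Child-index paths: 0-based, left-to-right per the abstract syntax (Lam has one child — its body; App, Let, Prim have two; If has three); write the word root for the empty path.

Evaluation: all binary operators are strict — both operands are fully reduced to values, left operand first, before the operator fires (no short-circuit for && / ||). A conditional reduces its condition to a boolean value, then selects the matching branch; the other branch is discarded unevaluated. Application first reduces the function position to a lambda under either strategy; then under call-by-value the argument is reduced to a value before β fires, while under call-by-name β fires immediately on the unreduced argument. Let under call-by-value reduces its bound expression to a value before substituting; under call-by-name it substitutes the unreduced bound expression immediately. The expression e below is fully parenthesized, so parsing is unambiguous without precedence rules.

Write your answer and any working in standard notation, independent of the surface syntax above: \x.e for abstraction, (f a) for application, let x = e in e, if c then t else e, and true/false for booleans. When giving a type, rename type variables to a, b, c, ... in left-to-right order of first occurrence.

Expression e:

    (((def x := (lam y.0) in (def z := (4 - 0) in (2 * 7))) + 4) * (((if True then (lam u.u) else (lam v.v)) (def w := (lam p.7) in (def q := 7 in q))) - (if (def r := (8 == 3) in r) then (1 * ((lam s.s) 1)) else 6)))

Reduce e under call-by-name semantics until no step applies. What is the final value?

Trace:
step 0: (((let x = (\y.0) in (let z = (4 - 0) in (2 * 7))) + 4) * (((if true then (\u.u) else (\v.v)) (let w = (\p.7) in (let q = 7 in q))) - (if (let r = (8 == 3) in r) then (1 * ((\s.s) 1)) else 6)))
step 1: [let@0.0] (((let z = (4 - 0) in (2 * 7)) + 4) * (((if true then (\u.u) else (\v.v)) (let w = (\p.7) in (let q = 7 in q))) - (if (let r = (8 == 3) in r) then (1 * ((\s.s) 1)) else 6)))
step 2: [let@0.0] (((2 * 7) + 4) * (((if true then (\u.u) else (\v.v)) (let w = (\p.7) in (let q = 7 in q))) - (if (let r = (8 == 3) in r) then (1 * ((\s.s) 1)) else 6)))
step 3: [delta@0.0] ((14 + 4) * (((if true then (\u.u) else (\v.v)) (let w = (\p.7) in (let q = 7 in q))) - (if (let r = (8 == 3) in r) then (1 * ((\s.s) 1)) else 6)))
step 4: [delta@0] (18 * (((if true then (\u.u) else (\v.v)) (let w = (\p.7) in (let q = 7 in q))) - (if (let r = (8 == 3) in r) then (1 * ((\s.s) 1)) else 6)))
step 5: [if@1.0.0] (18 * (((\u.u) (let w = (\p.7) in (let q = 7 in q))) - (if (let r = (8 == 3) in r) then (1 * ((\s.s) 1)) else 6)))
step 6: [beta@1.0] (18 * ((let w = (\p.7) in (let q = 7 in q)) - (if (let r = (8 == 3) in r) then (1 * ((\s.s) 1)) else 6)))
step 7: [let@1.0] (18 * ((let q = 7 in q) - (if (let r = (8 == 3) in r) then (1 * ((\s.s) 1)) else 6)))
step 8: [let@1.0] (18 * (7 - (if (let r = (8 == 3) in r) then (1 * ((\s.s) 1)) else 6)))
step 9: [let@1.1.0] (18 * (7 - (if (8 == 3) then (1 * ((\s.s) 1)) else 6)))
step 10: [delta@1.1.0] (18 * (7 - (if false then (1 * ((\s.s) 1)) else 6)))
step 11: [if@1.1] (18 * (7 - 6))
step 12: [delta@1] (18 * 1)
step 13: [delta@root] 18

Answer: 18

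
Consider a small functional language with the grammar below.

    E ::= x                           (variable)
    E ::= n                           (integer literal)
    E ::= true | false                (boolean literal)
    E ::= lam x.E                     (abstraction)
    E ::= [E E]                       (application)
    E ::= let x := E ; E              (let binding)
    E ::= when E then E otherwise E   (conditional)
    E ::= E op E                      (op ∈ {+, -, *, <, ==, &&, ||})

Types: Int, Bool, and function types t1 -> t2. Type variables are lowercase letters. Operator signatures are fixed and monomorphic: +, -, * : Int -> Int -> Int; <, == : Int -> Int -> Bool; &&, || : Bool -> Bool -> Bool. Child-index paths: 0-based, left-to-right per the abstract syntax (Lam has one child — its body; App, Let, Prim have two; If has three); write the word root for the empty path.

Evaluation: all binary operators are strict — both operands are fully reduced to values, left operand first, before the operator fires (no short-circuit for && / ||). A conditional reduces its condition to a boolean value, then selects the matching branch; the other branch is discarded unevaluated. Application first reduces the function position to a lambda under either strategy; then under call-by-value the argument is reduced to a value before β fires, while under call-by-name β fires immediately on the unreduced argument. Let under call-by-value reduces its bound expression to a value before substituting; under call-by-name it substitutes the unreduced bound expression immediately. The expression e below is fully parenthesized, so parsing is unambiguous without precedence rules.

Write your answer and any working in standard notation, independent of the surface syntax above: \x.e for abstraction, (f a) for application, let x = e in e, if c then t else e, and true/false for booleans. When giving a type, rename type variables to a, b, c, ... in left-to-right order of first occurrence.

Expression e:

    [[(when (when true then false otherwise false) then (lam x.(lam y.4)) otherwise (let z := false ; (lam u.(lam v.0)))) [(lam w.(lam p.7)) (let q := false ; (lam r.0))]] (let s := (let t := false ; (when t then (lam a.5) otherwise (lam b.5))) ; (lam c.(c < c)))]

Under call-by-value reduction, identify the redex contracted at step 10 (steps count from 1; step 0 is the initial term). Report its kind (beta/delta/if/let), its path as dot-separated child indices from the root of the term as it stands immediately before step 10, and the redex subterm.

Trace:
step 0: (((if (if true then false else false) then (\x.(\y.4)) else (let z = false in (\u.(\v.0)))) ((\w.(\p.7)) (let q = false in (\r.0)))) (let s = (let t = false in (if t then (\a.5) else (\b.5))) in (\c.(c < c))))
step 1: [if@0.0.0] (((if false then (\x.(\y.4)) else (let z = false in (\u.(\v.0)))) ((\w.(\p.7)) (let q = false in (\r.0)))) (let s = (let t = false in (if t then (\a.5) else (\b.5))) in (\c.(c < c))))
step 2: [if@0.0] (((let z = false in (\u.(\v.0))) ((\w.(\p.7)) (let q = false in (\r.0)))) (let s = (let t = false in (if t then (\a.5) else (\b.5))) in (\c.(c < c))))
step 3: [let@0.0] (((\u.(\v.0)) ((\w.(\p.7)) (let q = false in (\r.0)))) (let s = (let t = false in (if t then (\a.5) else (\b.5))) in (\c.(c < c))))
step 4: [let@0.1.1] (((\u.(\v.0)) ((\w.(\p.7)) (\r.0))) (let s = (let t = false in (if t then (\a.5) else (\b.5))) in (\c.(c < c))))
step 5: [beta@0.1] (((\u.(\v.0)) (\p.7)) (let s = (let t = false in (if t then (\a.5) else (\b.5))) in (\c.(c < c))))
step 6: [beta@0] ((\v.0) (let s = (let t = false in (if t then (\a.5) else (\b.5))) in (\c.(c < c))))
step 7: [let@1.0] ((\v.0) (let s = (if false then (\a.5) else (\b.5)) in (\c.(c < c))))
step 8: [if@1.0] ((\v.0) (let s = (\b.5) in (\c.(c < c))))
step 9: [let@1] ((\v.0) (\c.(c < c)))
step 10: [beta@root] 0

Answer: beta at root : ((\v.0) (\c.(c < c)))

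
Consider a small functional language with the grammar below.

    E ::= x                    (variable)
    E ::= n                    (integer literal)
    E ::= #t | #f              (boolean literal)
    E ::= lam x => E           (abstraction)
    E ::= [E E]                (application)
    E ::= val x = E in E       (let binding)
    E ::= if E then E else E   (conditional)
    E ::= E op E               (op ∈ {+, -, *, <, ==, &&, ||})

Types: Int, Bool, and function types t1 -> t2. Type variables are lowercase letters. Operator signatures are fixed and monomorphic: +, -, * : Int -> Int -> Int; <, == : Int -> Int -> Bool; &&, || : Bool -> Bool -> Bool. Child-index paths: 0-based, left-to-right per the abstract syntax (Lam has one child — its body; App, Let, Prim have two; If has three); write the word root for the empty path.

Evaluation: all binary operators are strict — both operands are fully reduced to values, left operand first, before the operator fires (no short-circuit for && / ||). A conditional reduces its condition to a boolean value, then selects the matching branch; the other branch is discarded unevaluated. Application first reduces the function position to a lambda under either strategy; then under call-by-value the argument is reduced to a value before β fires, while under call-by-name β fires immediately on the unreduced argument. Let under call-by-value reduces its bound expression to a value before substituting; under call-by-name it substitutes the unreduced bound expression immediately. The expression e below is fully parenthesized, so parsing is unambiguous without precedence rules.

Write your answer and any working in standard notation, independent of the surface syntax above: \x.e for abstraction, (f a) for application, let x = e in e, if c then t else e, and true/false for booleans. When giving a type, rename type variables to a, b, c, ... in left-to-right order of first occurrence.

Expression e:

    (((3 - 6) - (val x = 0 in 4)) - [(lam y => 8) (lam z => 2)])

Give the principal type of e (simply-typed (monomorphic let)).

Working:
  unify Int ~ Int
  unify Int ~ Int
  unify Int ~ Int
let x : Int
  unify Int ~ Int
  unify Int ~ Int
\y._ : a -> Int
\z._ : b -> Int
  unify a -> Int ~ (b -> Int) -> c
  unify a ~ b -> Int
  unify Int ~ c
_ _ : Int
  unify Int ~ Int

Answer: Int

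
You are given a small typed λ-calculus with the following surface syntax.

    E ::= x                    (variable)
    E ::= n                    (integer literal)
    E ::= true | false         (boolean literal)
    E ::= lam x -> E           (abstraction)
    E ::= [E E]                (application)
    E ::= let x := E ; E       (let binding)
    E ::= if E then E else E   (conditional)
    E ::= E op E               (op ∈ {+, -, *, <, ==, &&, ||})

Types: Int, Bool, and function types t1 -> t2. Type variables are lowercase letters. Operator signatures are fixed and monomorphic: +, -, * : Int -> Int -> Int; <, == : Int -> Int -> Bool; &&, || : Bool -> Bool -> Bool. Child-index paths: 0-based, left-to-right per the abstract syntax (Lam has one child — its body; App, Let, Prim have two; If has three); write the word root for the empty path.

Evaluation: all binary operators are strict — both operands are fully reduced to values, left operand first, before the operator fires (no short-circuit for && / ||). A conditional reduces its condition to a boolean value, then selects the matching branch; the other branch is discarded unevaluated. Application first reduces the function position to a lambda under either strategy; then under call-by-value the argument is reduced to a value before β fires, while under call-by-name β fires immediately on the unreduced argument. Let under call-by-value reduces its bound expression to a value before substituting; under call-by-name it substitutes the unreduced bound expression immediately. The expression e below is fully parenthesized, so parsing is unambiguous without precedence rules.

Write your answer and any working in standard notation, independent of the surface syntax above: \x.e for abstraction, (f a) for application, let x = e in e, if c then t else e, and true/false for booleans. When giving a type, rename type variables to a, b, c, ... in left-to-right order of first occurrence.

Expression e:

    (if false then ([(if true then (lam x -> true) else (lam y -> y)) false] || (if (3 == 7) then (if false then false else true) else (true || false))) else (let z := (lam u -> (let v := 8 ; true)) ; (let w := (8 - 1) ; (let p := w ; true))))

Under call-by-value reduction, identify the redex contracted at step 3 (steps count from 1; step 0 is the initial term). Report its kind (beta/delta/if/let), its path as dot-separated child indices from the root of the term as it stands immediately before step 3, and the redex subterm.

Answer: delta at 0 : (8 - 1)

Trace:
step 0: (if false then (((if true then (\x.true) else (\y.y)) false) || (if (3 == 7) then (if false then false else true) else (true || false))) else (let z = (\u.(let v = 8 in true)) in (let w = (8 - 1) in (let p = w in true))))
step 1: [if@root] (let z = (\u.(let v = 8 in true)) in (let w = (8 - 1) in (let p = w in true)))
step 2: [let@root] (let w = (8 - 1) in (let p = w in true))
step 3: [delta@0] (let w = 7 in (let p = w in true))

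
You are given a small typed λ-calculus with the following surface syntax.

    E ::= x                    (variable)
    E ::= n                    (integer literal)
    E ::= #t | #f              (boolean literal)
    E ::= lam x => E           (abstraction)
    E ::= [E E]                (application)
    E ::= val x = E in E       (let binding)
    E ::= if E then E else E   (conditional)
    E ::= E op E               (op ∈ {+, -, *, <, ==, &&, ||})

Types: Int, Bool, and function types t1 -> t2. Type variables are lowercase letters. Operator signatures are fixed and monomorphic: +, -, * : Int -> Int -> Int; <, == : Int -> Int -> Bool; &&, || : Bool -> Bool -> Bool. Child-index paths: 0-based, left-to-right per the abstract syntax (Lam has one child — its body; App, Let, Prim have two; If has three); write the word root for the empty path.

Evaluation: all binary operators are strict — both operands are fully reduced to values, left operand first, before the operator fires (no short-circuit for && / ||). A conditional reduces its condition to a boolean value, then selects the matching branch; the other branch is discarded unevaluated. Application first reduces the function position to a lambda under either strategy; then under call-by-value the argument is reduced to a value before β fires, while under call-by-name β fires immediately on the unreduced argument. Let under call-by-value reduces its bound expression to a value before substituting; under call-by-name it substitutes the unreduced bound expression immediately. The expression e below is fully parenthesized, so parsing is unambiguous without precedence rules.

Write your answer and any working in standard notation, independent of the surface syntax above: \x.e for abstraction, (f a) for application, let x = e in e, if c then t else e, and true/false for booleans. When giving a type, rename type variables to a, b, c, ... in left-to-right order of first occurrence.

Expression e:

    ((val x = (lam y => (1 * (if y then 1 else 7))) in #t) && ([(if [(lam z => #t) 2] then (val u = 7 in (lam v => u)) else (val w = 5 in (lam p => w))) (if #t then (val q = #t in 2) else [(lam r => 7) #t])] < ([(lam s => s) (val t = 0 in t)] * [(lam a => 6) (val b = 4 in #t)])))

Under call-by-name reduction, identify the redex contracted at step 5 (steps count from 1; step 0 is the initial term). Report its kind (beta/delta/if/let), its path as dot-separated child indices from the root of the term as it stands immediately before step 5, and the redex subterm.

Derivation:
step 0: ((let x = (\y.(1 * (if y then 1 else 7))) in true) && (((if ((\z.true) 2) then (let u = 7 in (\v.u)) else (let w = 5 in (\p.w))) (if true then (let q = true in 2) else ((\r.7) true))) < (((\s.s) (let t = 0 in t)) * ((\a.6) (let b = 4 in true)))))
step 1: [let@0] (true && (((if ((\z.true) 2) then (let u = 7 in (\v.u)) else (let w = 5 in (\p.w))) (if true then (let q = true in 2) else ((\r.7) true))) < (((\s.s) (let t = 0 in t)) * ((\a.6) (let b = 4 in true)))))
step 2: [beta@1.0.0.0] (true && (((if true then (let u = 7 in (\v.u)) else (let w = 5 in (\p.w))) (if true then (let q = true in 2) else ((\r.7) true))) < (((\s.s) (let t = 0 in t)) * ((\a.6) (let b = 4 in true)))))
step 3: [if@1.0.0] (true && (((let u = 7 in (\v.u)) (if true then (let q = true in 2) else ((\r.7) true))) < (((\s.s) (let t = 0 in t)) * ((\a.6) (let b = 4 in true)))))
step 4: [let@1.0.0] (true && (((\v.7) (if true then (let q = true in 2) else ((\r.7) true))) < (((\s.s) (let t = 0 in t)) * ((\a.6) (let b = 4 in true)))))
step 5: [beta@1.0] (true && (7 < (((\s.s) (let t = 0 in t)) * ((\a.6) (let b = 4 in true)))))

Answer: beta at 1.0 : ((\v.7) (if true then (let q = true in 2) else ((\r.7) true)))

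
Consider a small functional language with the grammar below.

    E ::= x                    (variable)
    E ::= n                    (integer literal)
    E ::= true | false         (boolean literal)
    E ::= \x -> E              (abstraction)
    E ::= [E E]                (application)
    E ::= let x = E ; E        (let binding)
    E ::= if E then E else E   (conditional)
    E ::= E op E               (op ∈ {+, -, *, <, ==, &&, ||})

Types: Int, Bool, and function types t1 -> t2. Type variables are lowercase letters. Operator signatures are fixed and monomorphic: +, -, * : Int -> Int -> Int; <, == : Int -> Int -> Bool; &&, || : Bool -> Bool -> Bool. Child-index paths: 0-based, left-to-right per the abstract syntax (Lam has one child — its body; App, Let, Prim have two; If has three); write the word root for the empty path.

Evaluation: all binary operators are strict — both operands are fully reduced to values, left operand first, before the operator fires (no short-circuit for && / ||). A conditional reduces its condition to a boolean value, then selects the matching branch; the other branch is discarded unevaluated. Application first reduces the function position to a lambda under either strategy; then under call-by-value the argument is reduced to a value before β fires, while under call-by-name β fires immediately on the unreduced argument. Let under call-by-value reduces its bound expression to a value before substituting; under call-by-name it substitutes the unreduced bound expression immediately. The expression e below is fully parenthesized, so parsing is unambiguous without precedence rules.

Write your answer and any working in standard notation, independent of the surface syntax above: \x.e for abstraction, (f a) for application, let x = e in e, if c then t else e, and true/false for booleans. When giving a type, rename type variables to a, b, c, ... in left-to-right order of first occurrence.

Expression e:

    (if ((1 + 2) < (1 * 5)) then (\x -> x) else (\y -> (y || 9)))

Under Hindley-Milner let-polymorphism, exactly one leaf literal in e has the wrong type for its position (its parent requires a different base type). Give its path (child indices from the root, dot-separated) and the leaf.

Answer: 2.0.1 : 9

Working:
  unify Int ~ Int
  unify Int ~ Int
  unify Int ~ Int
  unify Int ~ Int
  unify Int ~ Int
  unify Int ~ Int
  unify Bool ~ Bool
x : a
\x._ : a -> a
y : b
  unify b ~ Bool
  unify Int ~ Bool
  FAIL: mismatch Int ~ Bool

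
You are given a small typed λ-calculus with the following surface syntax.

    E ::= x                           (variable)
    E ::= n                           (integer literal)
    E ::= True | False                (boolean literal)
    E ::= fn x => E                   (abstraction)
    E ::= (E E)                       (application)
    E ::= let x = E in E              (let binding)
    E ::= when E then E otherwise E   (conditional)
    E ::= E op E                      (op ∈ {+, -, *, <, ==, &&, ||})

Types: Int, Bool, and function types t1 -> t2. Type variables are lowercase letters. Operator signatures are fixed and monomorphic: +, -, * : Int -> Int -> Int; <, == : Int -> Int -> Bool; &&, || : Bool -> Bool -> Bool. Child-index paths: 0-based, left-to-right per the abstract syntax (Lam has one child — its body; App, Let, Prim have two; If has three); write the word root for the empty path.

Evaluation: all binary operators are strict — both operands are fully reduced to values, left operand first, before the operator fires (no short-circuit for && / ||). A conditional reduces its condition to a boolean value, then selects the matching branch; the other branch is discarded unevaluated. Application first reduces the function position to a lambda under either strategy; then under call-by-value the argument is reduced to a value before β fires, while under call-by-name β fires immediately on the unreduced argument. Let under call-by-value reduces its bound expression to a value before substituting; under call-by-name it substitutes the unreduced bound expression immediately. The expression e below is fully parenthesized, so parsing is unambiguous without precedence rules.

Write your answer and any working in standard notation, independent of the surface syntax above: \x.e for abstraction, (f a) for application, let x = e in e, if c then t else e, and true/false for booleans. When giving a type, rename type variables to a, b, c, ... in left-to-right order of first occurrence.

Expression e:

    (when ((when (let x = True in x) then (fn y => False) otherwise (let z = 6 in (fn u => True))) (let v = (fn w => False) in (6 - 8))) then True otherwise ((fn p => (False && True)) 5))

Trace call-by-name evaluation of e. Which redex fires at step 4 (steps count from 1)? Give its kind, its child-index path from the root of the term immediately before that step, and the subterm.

Answer: if at root : (if false then true else ((\p.(false && true)) 5))

Derivation:
step 0: (if ((if (let x = true in x) then (\y.false) else (let z = 6 in (\u.true))) (let v = (\w.false) in (6 - 8))) then true else ((\p.(false && true)) 5))
step 1: [let@0.0.0] (if ((if true then (\y.false) else (let z = 6 in (\u.true))) (let v = (\w.false) in (6 - 8))) then true else ((\p.(false && true)) 5))
step 2: [if@0.0] (if ((\y.false) (let v = (\w.false) in (6 - 8))) then true else ((\p.(false && true)) 5))
step 3: [beta@0] (if false then true else ((\p.(false && true)) 5))
step 4: [if@root] ((\p.(false && true)) 5)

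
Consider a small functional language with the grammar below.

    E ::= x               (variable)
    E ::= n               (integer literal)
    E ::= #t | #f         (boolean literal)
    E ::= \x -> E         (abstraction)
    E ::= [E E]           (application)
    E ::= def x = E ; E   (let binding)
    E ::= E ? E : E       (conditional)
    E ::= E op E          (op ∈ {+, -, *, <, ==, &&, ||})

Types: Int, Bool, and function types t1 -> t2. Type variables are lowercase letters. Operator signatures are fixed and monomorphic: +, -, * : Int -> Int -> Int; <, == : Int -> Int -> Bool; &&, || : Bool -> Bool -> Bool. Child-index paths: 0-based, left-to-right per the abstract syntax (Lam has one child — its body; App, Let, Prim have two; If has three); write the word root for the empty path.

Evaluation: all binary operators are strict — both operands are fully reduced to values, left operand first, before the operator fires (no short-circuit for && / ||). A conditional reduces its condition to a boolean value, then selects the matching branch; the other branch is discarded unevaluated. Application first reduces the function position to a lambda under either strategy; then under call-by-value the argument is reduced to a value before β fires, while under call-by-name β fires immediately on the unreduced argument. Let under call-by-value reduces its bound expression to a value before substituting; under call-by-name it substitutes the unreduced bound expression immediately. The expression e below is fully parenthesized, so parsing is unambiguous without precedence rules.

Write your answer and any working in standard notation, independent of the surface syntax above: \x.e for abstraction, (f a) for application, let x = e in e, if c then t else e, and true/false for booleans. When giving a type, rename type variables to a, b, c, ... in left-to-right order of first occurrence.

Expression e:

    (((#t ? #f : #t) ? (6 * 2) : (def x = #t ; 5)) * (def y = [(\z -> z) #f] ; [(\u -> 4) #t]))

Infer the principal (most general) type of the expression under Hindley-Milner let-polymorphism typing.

Derivation:
  unify Bool ~ Bool
  unify Bool ~ Bool
  unify Bool ~ Bool
  unify Int ~ Int
  unify Int ~ Int
let x : Bool
  unify Int ~ Int
  unify Int ~ Int
z : a
\z._ : a -> a
  unify a -> a ~ Bool -> b
  unify a ~ Bool
  unify Bool ~ b
_ _ : Bool
let y : Bool
\u._ : c -> Int
  unify c -> Int ~ Bool -> d
  unify c ~ Bool
  unify Int ~ d
_ _ : Int
  unify Int ~ Int

Answer: Int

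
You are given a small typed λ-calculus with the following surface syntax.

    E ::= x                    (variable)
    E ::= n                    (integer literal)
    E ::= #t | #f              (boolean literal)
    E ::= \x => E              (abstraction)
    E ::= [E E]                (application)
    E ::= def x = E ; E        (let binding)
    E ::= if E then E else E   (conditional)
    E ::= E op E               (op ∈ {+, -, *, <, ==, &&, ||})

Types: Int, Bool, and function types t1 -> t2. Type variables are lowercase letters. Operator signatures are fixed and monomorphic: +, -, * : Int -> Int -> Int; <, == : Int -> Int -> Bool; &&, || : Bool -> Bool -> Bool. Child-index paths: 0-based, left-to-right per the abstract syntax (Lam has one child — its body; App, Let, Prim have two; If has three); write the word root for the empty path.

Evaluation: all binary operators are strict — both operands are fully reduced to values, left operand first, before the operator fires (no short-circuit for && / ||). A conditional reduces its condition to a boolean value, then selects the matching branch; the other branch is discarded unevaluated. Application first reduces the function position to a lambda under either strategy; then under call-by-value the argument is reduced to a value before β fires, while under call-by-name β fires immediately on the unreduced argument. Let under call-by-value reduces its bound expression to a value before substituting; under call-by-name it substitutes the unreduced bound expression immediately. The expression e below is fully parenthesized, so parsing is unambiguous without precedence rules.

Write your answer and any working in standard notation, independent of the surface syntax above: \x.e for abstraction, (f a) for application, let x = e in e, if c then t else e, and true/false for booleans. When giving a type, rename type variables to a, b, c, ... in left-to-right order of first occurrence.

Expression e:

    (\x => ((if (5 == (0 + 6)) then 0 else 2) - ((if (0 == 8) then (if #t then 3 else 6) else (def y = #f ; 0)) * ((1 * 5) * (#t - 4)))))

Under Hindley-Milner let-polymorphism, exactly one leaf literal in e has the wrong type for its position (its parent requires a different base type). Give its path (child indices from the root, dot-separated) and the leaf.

Answer: 0.1.1.1.0 : true

Trace:
  unify Int ~ Int
  unify Int ~ Int
  unify Int ~ Int
  unify Int ~ Int
  unify Bool ~ Bool
  unify Int ~ Int
  unify Int ~ Int
  unify Int ~ Int
  unify Int ~ Int
  unify Bool ~ Bool
  unify Bool ~ Bool
  unify Int ~ Int
let y : Bool
  unify Int ~ Int
  unify Int ~ Int
  unify Int ~ Int
  unify Int ~ Int
  unify Int ~ Int
  unify Bool ~ Int
  FAIL: mismatch Bool ~ Int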